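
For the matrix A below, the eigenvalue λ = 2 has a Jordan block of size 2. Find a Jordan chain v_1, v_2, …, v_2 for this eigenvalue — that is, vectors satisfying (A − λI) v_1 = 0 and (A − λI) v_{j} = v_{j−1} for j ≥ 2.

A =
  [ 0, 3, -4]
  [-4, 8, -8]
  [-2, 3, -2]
A Jordan chain for λ = 2 of length 2:
v_1 = (-2, -4, -2)ᵀ
v_2 = (1, 0, 0)ᵀ

Let N = A − (2)·I. We want v_2 with N^2 v_2 = 0 but N^1 v_2 ≠ 0; then v_{j-1} := N · v_j for j = 2, …, 2.

Pick v_2 = (1, 0, 0)ᵀ.
Then v_1 = N · v_2 = (-2, -4, -2)ᵀ.

Sanity check: (A − (2)·I) v_1 = (0, 0, 0)ᵀ = 0. ✓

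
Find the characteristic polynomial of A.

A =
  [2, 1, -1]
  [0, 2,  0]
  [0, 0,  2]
x^3 - 6*x^2 + 12*x - 8

Expanding det(x·I − A) (e.g. by cofactor expansion or by noting that A is similar to its Jordan form J, which has the same characteristic polynomial as A) gives
  χ_A(x) = x^3 - 6*x^2 + 12*x - 8
which factors as (x - 2)^3. The eigenvalues (with algebraic multiplicities) are λ = 2 with multiplicity 3.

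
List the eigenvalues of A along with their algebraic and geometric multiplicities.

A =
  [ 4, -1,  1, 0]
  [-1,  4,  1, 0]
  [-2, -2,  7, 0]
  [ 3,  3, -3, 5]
λ = 5: alg = 4, geom = 3

Step 1 — factor the characteristic polynomial to read off the algebraic multiplicities:
  χ_A(x) = (x - 5)^4

Step 2 — compute geometric multiplicities via the rank-nullity identity g(λ) = n − rank(A − λI):
  rank(A − (5)·I) = 1, so dim ker(A − (5)·I) = n − 1 = 3

Summary:
  λ = 5: algebraic multiplicity = 4, geometric multiplicity = 3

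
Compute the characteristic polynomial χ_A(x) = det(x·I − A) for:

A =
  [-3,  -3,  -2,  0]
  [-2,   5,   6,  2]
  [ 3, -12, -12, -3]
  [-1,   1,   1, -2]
x^4 + 12*x^3 + 54*x^2 + 108*x + 81

Expanding det(x·I − A) (e.g. by cofactor expansion or by noting that A is similar to its Jordan form J, which has the same characteristic polynomial as A) gives
  χ_A(x) = x^4 + 12*x^3 + 54*x^2 + 108*x + 81
which factors as (x + 3)^4. The eigenvalues (with algebraic multiplicities) are λ = -3 with multiplicity 4.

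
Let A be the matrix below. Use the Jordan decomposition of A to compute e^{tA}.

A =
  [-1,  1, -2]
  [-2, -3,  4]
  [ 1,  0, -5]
e^{tA} =
  [2*t*exp(-3*t) + exp(-3*t), t^2*exp(-3*t) + t*exp(-3*t), 2*t^2*exp(-3*t) - 2*t*exp(-3*t)]
  [-2*t*exp(-3*t), -t^2*exp(-3*t) + exp(-3*t), -2*t^2*exp(-3*t) + 4*t*exp(-3*t)]
  [t*exp(-3*t), t^2*exp(-3*t)/2, t^2*exp(-3*t) - 2*t*exp(-3*t) + exp(-3*t)]

Strategy: write A = P · J · P⁻¹ where J is a Jordan canonical form, so e^{tA} = P · e^{tJ} · P⁻¹, and e^{tJ} can be computed block-by-block.

A has Jordan form
J =
  [-3,  1,  0]
  [ 0, -3,  1]
  [ 0,  0, -3]
(up to reordering of blocks).

Per-block formulas:
  For a 3×3 Jordan block J_3(-3): exp(t · J_3(-3)) = e^(-3t)·(I + t·N + (t^2/2)·N^2), where N is the 3×3 nilpotent shift.

After assembling e^{tJ} and conjugating by P, we get:

e^{tA} =
  [2*t*exp(-3*t) + exp(-3*t), t^2*exp(-3*t) + t*exp(-3*t), 2*t^2*exp(-3*t) - 2*t*exp(-3*t)]
  [-2*t*exp(-3*t), -t^2*exp(-3*t) + exp(-3*t), -2*t^2*exp(-3*t) + 4*t*exp(-3*t)]
  [t*exp(-3*t), t^2*exp(-3*t)/2, t^2*exp(-3*t) - 2*t*exp(-3*t) + exp(-3*t)]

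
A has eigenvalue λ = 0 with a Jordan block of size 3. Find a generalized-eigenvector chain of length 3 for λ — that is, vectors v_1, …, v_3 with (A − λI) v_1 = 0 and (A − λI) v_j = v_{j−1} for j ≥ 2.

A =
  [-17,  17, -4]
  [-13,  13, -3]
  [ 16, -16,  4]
A Jordan chain for λ = 0 of length 3:
v_1 = (4, 4, 0)ᵀ
v_2 = (-17, -13, 16)ᵀ
v_3 = (1, 0, 0)ᵀ

Let N = A − (0)·I. We want v_3 with N^3 v_3 = 0 but N^2 v_3 ≠ 0; then v_{j-1} := N · v_j for j = 3, …, 2.

Pick v_3 = (1, 0, 0)ᵀ.
Then v_2 = N · v_3 = (-17, -13, 16)ᵀ.
Then v_1 = N · v_2 = (4, 4, 0)ᵀ.

Sanity check: (A − (0)·I) v_1 = (0, 0, 0)ᵀ = 0. ✓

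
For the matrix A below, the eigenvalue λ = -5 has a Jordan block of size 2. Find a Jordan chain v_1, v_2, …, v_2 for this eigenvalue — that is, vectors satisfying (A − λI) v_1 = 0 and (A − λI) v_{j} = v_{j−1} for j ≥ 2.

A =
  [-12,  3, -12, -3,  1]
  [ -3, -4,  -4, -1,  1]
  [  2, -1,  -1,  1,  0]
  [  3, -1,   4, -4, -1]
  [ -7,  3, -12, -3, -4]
A Jordan chain for λ = -5 of length 2:
v_1 = (-7, -3, 2, 3, -7)ᵀ
v_2 = (1, 0, 0, 0, 0)ᵀ

Let N = A − (-5)·I. We want v_2 with N^2 v_2 = 0 but N^1 v_2 ≠ 0; then v_{j-1} := N · v_j for j = 2, …, 2.

Pick v_2 = (1, 0, 0, 0, 0)ᵀ.
Then v_1 = N · v_2 = (-7, -3, 2, 3, -7)ᵀ.

Sanity check: (A − (-5)·I) v_1 = (0, 0, 0, 0, 0)ᵀ = 0. ✓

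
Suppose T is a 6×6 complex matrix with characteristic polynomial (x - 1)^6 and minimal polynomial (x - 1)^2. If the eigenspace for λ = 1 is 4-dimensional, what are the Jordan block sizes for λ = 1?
Block sizes for λ = 1: [2, 2, 1, 1]

Step 1 — from the characteristic polynomial, algebraic multiplicity of λ = 1 is 6. From dim ker(T − (1)·I) = 4, there are exactly 4 Jordan blocks for λ = 1.
Step 2 — from the minimal polynomial, the factor (x − 1)^2 tells us the largest block for λ = 1 has size 2.
Step 3 — with total size 6, 4 blocks, and largest block 2, the block sizes (in nonincreasing order) are [2, 2, 1, 1].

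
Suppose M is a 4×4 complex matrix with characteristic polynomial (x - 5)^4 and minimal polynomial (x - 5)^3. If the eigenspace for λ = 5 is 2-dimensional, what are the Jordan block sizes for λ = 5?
Block sizes for λ = 5: [3, 1]

Step 1 — from the characteristic polynomial, algebraic multiplicity of λ = 5 is 4. From dim ker(M − (5)·I) = 2, there are exactly 2 Jordan blocks for λ = 5.
Step 2 — from the minimal polynomial, the factor (x − 5)^3 tells us the largest block for λ = 5 has size 3.
Step 3 — with total size 4, 2 blocks, and largest block 3, the block sizes (in nonincreasing order) are [3, 1].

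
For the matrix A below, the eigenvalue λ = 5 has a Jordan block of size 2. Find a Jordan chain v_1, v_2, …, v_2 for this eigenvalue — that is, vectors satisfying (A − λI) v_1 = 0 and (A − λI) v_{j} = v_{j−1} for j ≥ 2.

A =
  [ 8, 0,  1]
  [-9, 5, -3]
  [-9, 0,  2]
A Jordan chain for λ = 5 of length 2:
v_1 = (3, -9, -9)ᵀ
v_2 = (1, 0, 0)ᵀ

Let N = A − (5)·I. We want v_2 with N^2 v_2 = 0 but N^1 v_2 ≠ 0; then v_{j-1} := N · v_j for j = 2, …, 2.

Pick v_2 = (1, 0, 0)ᵀ.
Then v_1 = N · v_2 = (3, -9, -9)ᵀ.

Sanity check: (A − (5)·I) v_1 = (0, 0, 0)ᵀ = 0. ✓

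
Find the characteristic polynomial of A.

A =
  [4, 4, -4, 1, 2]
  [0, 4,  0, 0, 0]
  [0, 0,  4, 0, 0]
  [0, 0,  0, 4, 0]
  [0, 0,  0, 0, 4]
x^5 - 20*x^4 + 160*x^3 - 640*x^2 + 1280*x - 1024

Expanding det(x·I − A) (e.g. by cofactor expansion or by noting that A is similar to its Jordan form J, which has the same characteristic polynomial as A) gives
  χ_A(x) = x^5 - 20*x^4 + 160*x^3 - 640*x^2 + 1280*x - 1024
which factors as (x - 4)^5. The eigenvalues (with algebraic multiplicities) are λ = 4 with multiplicity 5.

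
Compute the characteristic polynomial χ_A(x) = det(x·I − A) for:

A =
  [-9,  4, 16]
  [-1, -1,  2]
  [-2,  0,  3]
x^3 + 7*x^2 + 15*x + 9

Expanding det(x·I − A) (e.g. by cofactor expansion or by noting that A is similar to its Jordan form J, which has the same characteristic polynomial as A) gives
  χ_A(x) = x^3 + 7*x^2 + 15*x + 9
which factors as (x + 1)*(x + 3)^2. The eigenvalues (with algebraic multiplicities) are λ = -3 with multiplicity 2, λ = -1 with multiplicity 1.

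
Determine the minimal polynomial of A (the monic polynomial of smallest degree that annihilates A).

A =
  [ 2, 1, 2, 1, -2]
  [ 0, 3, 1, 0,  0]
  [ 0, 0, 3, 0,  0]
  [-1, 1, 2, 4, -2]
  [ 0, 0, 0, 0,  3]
x^3 - 9*x^2 + 27*x - 27

The characteristic polynomial is χ_A(x) = (x - 3)^5, so the eigenvalues are known. The minimal polynomial is
  m_A(x) = Π_λ (x − λ)^{k_λ}
where k_λ is the size of the *largest* Jordan block for λ (equivalently, the smallest k with (A − λI)^k v = 0 for every generalised eigenvector v of λ).

  λ = 3: largest Jordan block has size 3, contributing (x − 3)^3

So m_A(x) = (x - 3)^3 = x^3 - 9*x^2 + 27*x - 27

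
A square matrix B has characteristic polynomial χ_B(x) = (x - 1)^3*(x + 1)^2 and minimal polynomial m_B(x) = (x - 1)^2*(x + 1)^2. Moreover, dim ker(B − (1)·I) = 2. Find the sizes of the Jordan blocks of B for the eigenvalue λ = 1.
Block sizes for λ = 1: [2, 1]

Step 1 — from the characteristic polynomial, algebraic multiplicity of λ = 1 is 3. From dim ker(B − (1)·I) = 2, there are exactly 2 Jordan blocks for λ = 1.
Step 2 — from the minimal polynomial, the factor (x − 1)^2 tells us the largest block for λ = 1 has size 2.
Step 3 — with total size 3, 2 blocks, and largest block 2, the block sizes (in nonincreasing order) are [2, 1].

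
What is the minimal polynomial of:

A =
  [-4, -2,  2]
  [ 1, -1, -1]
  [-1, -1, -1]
x^2 + 4*x + 4

The characteristic polynomial is χ_A(x) = (x + 2)^3, so the eigenvalues are known. The minimal polynomial is
  m_A(x) = Π_λ (x − λ)^{k_λ}
where k_λ is the size of the *largest* Jordan block for λ (equivalently, the smallest k with (A − λI)^k v = 0 for every generalised eigenvector v of λ).

  λ = -2: largest Jordan block has size 2, contributing (x + 2)^2

So m_A(x) = (x + 2)^2 = x^2 + 4*x + 4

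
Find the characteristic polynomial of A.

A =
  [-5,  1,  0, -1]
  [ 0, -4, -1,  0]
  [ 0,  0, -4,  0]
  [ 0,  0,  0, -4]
x^4 + 17*x^3 + 108*x^2 + 304*x + 320

Expanding det(x·I − A) (e.g. by cofactor expansion or by noting that A is similar to its Jordan form J, which has the same characteristic polynomial as A) gives
  χ_A(x) = x^4 + 17*x^3 + 108*x^2 + 304*x + 320
which factors as (x + 4)^3*(x + 5). The eigenvalues (with algebraic multiplicities) are λ = -5 with multiplicity 1, λ = -4 with multiplicity 3.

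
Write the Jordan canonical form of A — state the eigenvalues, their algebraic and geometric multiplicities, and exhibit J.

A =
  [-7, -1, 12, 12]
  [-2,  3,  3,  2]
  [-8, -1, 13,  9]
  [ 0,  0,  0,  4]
J_1(1) ⊕ J_3(4)

The characteristic polynomial is
  det(x·I − A) = x^4 - 13*x^3 + 60*x^2 - 112*x + 64 = (x - 4)^3*(x - 1)

Eigenvalues and multiplicities (the geometric multiplicity of λ is n − rank(A − λI), which equals the number of Jordan blocks for λ):
  λ = 1: algebraic multiplicity = 1, geometric multiplicity = 1
  λ = 4: algebraic multiplicity = 3, geometric multiplicity = 1

Determining the block sizes for each eigenvalue:
  λ = 1: one block (gm = 1), so the single block has size am = 1 → block sizes [1]
  λ = 4: one block (gm = 1), so the single block has size am = 3 → block sizes [3]

Assembling the blocks gives a Jordan form
J =
  [1, 0, 0, 0]
  [0, 4, 1, 0]
  [0, 0, 4, 1]
  [0, 0, 0, 4]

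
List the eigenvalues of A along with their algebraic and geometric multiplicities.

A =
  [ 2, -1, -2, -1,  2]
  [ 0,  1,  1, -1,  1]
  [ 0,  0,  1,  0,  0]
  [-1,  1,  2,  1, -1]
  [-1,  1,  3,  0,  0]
λ = 1: alg = 5, geom = 2

Step 1 — factor the characteristic polynomial to read off the algebraic multiplicities:
  χ_A(x) = (x - 1)^5

Step 2 — compute geometric multiplicities via the rank-nullity identity g(λ) = n − rank(A − λI):
  rank(A − (1)·I) = 3, so dim ker(A − (1)·I) = n − 3 = 2

Summary:
  λ = 1: algebraic multiplicity = 5, geometric multiplicity = 2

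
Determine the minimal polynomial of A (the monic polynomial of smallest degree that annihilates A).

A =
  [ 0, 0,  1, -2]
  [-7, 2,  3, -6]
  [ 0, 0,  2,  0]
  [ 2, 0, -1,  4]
x^3 - 6*x^2 + 12*x - 8

The characteristic polynomial is χ_A(x) = (x - 2)^4, so the eigenvalues are known. The minimal polynomial is
  m_A(x) = Π_λ (x − λ)^{k_λ}
where k_λ is the size of the *largest* Jordan block for λ (equivalently, the smallest k with (A − λI)^k v = 0 for every generalised eigenvector v of λ).

  λ = 2: largest Jordan block has size 3, contributing (x − 2)^3

So m_A(x) = (x - 2)^3 = x^3 - 6*x^2 + 12*x - 8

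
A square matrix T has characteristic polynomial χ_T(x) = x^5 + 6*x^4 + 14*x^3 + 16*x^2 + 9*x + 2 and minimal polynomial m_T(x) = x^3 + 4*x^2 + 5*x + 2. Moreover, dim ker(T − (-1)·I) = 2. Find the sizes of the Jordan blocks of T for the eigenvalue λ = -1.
Block sizes for λ = -1: [2, 2]

Step 1 — from the characteristic polynomial, algebraic multiplicity of λ = -1 is 4. From dim ker(T − (-1)·I) = 2, there are exactly 2 Jordan blocks for λ = -1.
Step 2 — from the minimal polynomial, the factor (x + 1)^2 tells us the largest block for λ = -1 has size 2.
Step 3 — with total size 4, 2 blocks, and largest block 2, the block sizes (in nonincreasing order) are [2, 2].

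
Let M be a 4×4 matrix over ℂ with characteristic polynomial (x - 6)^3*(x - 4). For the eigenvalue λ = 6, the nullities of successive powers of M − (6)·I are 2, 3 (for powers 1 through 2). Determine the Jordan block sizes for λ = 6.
Block sizes for λ = 6: [2, 1]

From the dimensions of kernels of powers, the number of Jordan blocks of size at least j is d_j − d_{j−1} where d_j = dim ker(N^j) (with d_0 = 0). Computing the differences gives [2, 1].
The number of blocks of size exactly k is (#blocks of size ≥ k) − (#blocks of size ≥ k + 1), so the partition is: 1 block(s) of size 1, 1 block(s) of size 2.
In nonincreasing order the block sizes are [2, 1].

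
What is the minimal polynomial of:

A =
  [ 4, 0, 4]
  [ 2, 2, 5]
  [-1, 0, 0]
x^3 - 6*x^2 + 12*x - 8

The characteristic polynomial is χ_A(x) = (x - 2)^3, so the eigenvalues are known. The minimal polynomial is
  m_A(x) = Π_λ (x − λ)^{k_λ}
where k_λ is the size of the *largest* Jordan block for λ (equivalently, the smallest k with (A − λI)^k v = 0 for every generalised eigenvector v of λ).

  λ = 2: largest Jordan block has size 3, contributing (x − 2)^3

So m_A(x) = (x - 2)^3 = x^3 - 6*x^2 + 12*x - 8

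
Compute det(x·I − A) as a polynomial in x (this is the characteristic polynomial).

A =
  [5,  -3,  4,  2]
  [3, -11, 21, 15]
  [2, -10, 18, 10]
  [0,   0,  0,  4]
x^4 - 16*x^3 + 96*x^2 - 256*x + 256

Expanding det(x·I − A) (e.g. by cofactor expansion or by noting that A is similar to its Jordan form J, which has the same characteristic polynomial as A) gives
  χ_A(x) = x^4 - 16*x^3 + 96*x^2 - 256*x + 256
which factors as (x - 4)^4. The eigenvalues (with algebraic multiplicities) are λ = 4 with multiplicity 4.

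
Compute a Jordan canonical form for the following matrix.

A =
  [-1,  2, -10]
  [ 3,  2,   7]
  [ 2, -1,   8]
J_3(3)

The characteristic polynomial is
  det(x·I − A) = x^3 - 9*x^2 + 27*x - 27 = (x - 3)^3

Eigenvalues and multiplicities (the geometric multiplicity of λ is n − rank(A − λI), which equals the number of Jordan blocks for λ):
  λ = 3: algebraic multiplicity = 3, geometric multiplicity = 1

Determining the block sizes for each eigenvalue:
  λ = 3: one block (gm = 1), so the single block has size am = 3 → block sizes [3]

Assembling the blocks gives a Jordan form
J =
  [3, 1, 0]
  [0, 3, 1]
  [0, 0, 3]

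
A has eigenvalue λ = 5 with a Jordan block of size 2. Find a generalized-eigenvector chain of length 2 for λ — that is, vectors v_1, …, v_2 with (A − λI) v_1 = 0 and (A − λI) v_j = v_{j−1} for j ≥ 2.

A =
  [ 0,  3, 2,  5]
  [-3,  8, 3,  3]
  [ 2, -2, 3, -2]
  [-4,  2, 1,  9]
A Jordan chain for λ = 5 of length 2:
v_1 = (-5, -3, 2, -4)ᵀ
v_2 = (1, 0, 0, 0)ᵀ

Let N = A − (5)·I. We want v_2 with N^2 v_2 = 0 but N^1 v_2 ≠ 0; then v_{j-1} := N · v_j for j = 2, …, 2.

Pick v_2 = (1, 0, 0, 0)ᵀ.
Then v_1 = N · v_2 = (-5, -3, 2, -4)ᵀ.

Sanity check: (A − (5)·I) v_1 = (0, 0, 0, 0)ᵀ = 0. ✓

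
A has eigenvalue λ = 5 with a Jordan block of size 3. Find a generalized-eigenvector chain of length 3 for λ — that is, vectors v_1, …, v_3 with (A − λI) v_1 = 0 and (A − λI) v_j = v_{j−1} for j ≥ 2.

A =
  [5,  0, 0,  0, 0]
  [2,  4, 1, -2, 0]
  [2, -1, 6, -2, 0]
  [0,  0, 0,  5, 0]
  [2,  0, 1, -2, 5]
A Jordan chain for λ = 5 of length 3:
v_1 = (0, 0, 0, 0, 2)ᵀ
v_2 = (0, 2, 2, 0, 2)ᵀ
v_3 = (1, 0, 0, 0, 0)ᵀ

Let N = A − (5)·I. We want v_3 with N^3 v_3 = 0 but N^2 v_3 ≠ 0; then v_{j-1} := N · v_j for j = 3, …, 2.

Pick v_3 = (1, 0, 0, 0, 0)ᵀ.
Then v_2 = N · v_3 = (0, 2, 2, 0, 2)ᵀ.
Then v_1 = N · v_2 = (0, 0, 0, 0, 2)ᵀ.

Sanity check: (A − (5)·I) v_1 = (0, 0, 0, 0, 0)ᵀ = 0. ✓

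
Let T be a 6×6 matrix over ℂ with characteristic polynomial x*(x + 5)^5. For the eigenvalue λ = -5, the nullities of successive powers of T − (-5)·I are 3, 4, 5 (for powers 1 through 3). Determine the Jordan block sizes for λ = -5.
Block sizes for λ = -5: [3, 1, 1]

From the dimensions of kernels of powers, the number of Jordan blocks of size at least j is d_j − d_{j−1} where d_j = dim ker(N^j) (with d_0 = 0). Computing the differences gives [3, 1, 1].
The number of blocks of size exactly k is (#blocks of size ≥ k) − (#blocks of size ≥ k + 1), so the partition is: 2 block(s) of size 1, 1 block(s) of size 3.
In nonincreasing order the block sizes are [3, 1, 1].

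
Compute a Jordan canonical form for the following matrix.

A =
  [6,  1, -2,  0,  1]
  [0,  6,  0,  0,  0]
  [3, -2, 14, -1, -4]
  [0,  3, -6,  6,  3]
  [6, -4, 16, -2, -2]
J_2(6) ⊕ J_2(6) ⊕ J_1(6)

The characteristic polynomial is
  det(x·I − A) = x^5 - 30*x^4 + 360*x^3 - 2160*x^2 + 6480*x - 7776 = (x - 6)^5

Eigenvalues and multiplicities (the geometric multiplicity of λ is n − rank(A − λI), which equals the number of Jordan blocks for λ):
  λ = 6: algebraic multiplicity = 5, geometric multiplicity = 3

Determining the block sizes for each eigenvalue:
  λ = 6: with am = 5 and gm = 3, the partition is not yet determined (e.g. several partitions of 5 into 3 parts exist). Let N = A − (6)·I. Computing rank(N^1) = 2, rank(N^2) = 0; the number of blocks of size ≥ j is rank(N^{j−1}) − rank(N^j), giving [3, 2]. So we have 2 block(s) of size 2, 1 block(s) of size 1 → block sizes [2, 2, 1]

Assembling the blocks gives a Jordan form
J =
  [6, 1, 0, 0, 0]
  [0, 6, 0, 0, 0]
  [0, 0, 6, 1, 0]
  [0, 0, 0, 6, 0]
  [0, 0, 0, 0, 6]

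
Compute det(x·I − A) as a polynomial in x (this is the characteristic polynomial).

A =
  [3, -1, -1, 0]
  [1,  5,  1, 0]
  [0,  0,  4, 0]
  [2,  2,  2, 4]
x^4 - 16*x^3 + 96*x^2 - 256*x + 256

Expanding det(x·I − A) (e.g. by cofactor expansion or by noting that A is similar to its Jordan form J, which has the same characteristic polynomial as A) gives
  χ_A(x) = x^4 - 16*x^3 + 96*x^2 - 256*x + 256
which factors as (x - 4)^4. The eigenvalues (with algebraic multiplicities) are λ = 4 with multiplicity 4.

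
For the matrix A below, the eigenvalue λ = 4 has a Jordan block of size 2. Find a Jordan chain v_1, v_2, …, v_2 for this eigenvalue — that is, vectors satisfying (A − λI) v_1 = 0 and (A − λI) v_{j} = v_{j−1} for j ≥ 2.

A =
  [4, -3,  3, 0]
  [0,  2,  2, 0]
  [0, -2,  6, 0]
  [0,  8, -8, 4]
A Jordan chain for λ = 4 of length 2:
v_1 = (-3, -2, -2, 8)ᵀ
v_2 = (0, 1, 0, 0)ᵀ

Let N = A − (4)·I. We want v_2 with N^2 v_2 = 0 but N^1 v_2 ≠ 0; then v_{j-1} := N · v_j for j = 2, …, 2.

Pick v_2 = (0, 1, 0, 0)ᵀ.
Then v_1 = N · v_2 = (-3, -2, -2, 8)ᵀ.

Sanity check: (A − (4)·I) v_1 = (0, 0, 0, 0)ᵀ = 0. ✓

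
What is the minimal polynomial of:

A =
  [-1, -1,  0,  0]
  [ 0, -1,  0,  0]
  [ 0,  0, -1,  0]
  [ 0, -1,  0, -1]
x^2 + 2*x + 1

The characteristic polynomial is χ_A(x) = (x + 1)^4, so the eigenvalues are known. The minimal polynomial is
  m_A(x) = Π_λ (x − λ)^{k_λ}
where k_λ is the size of the *largest* Jordan block for λ (equivalently, the smallest k with (A − λI)^k v = 0 for every generalised eigenvector v of λ).

  λ = -1: largest Jordan block has size 2, contributing (x + 1)^2

So m_A(x) = (x + 1)^2 = x^2 + 2*x + 1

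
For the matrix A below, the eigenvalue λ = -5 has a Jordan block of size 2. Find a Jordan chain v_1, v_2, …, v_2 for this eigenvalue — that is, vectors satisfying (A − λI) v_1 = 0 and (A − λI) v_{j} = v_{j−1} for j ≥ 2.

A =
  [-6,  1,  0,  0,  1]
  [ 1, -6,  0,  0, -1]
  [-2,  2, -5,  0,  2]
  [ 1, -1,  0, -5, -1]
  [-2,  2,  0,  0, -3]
A Jordan chain for λ = -5 of length 2:
v_1 = (-1, 1, -2, 1, -2)ᵀ
v_2 = (1, 0, 0, 0, 0)ᵀ

Let N = A − (-5)·I. We want v_2 with N^2 v_2 = 0 but N^1 v_2 ≠ 0; then v_{j-1} := N · v_j for j = 2, …, 2.

Pick v_2 = (1, 0, 0, 0, 0)ᵀ.
Then v_1 = N · v_2 = (-1, 1, -2, 1, -2)ᵀ.

Sanity check: (A − (-5)·I) v_1 = (0, 0, 0, 0, 0)ᵀ = 0. ✓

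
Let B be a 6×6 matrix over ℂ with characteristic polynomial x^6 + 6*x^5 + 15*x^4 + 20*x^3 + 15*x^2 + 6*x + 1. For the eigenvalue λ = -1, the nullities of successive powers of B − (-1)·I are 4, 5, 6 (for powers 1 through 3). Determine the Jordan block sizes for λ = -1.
Block sizes for λ = -1: [3, 1, 1, 1]

From the dimensions of kernels of powers, the number of Jordan blocks of size at least j is d_j − d_{j−1} where d_j = dim ker(N^j) (with d_0 = 0). Computing the differences gives [4, 1, 1].
The number of blocks of size exactly k is (#blocks of size ≥ k) − (#blocks of size ≥ k + 1), so the partition is: 3 block(s) of size 1, 1 block(s) of size 3.
In nonincreasing order the block sizes are [3, 1, 1, 1].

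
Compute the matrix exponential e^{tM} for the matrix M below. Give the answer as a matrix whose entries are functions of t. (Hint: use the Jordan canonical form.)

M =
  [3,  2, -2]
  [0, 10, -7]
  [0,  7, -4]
e^{tM} =
  [exp(3*t), 2*t*exp(3*t), -2*t*exp(3*t)]
  [0, 7*t*exp(3*t) + exp(3*t), -7*t*exp(3*t)]
  [0, 7*t*exp(3*t), -7*t*exp(3*t) + exp(3*t)]

Strategy: write M = P · J · P⁻¹ where J is a Jordan canonical form, so e^{tM} = P · e^{tJ} · P⁻¹, and e^{tJ} can be computed block-by-block.

M has Jordan form
J =
  [3, 1, 0]
  [0, 3, 0]
  [0, 0, 3]
(up to reordering of blocks).

Per-block formulas:
  For a 2×2 Jordan block J_2(3): exp(t · J_2(3)) = e^(3t)·(I + t·N), where N is the 2×2 nilpotent shift.
  For a 1×1 block at λ = 3: exp(t · [3]) = [e^(3t)].

After assembling e^{tJ} and conjugating by P, we get:

e^{tM} =
  [exp(3*t), 2*t*exp(3*t), -2*t*exp(3*t)]
  [0, 7*t*exp(3*t) + exp(3*t), -7*t*exp(3*t)]
  [0, 7*t*exp(3*t), -7*t*exp(3*t) + exp(3*t)]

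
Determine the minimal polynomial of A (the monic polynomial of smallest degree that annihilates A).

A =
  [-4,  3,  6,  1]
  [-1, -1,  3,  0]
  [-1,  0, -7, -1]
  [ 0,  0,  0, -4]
x^3 + 12*x^2 + 48*x + 64

The characteristic polynomial is χ_A(x) = (x + 4)^4, so the eigenvalues are known. The minimal polynomial is
  m_A(x) = Π_λ (x − λ)^{k_λ}
where k_λ is the size of the *largest* Jordan block for λ (equivalently, the smallest k with (A − λI)^k v = 0 for every generalised eigenvector v of λ).

  λ = -4: largest Jordan block has size 3, contributing (x + 4)^3

So m_A(x) = (x + 4)^3 = x^3 + 12*x^2 + 48*x + 64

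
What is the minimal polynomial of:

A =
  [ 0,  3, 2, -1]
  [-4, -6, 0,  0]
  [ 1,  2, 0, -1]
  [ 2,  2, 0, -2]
x^3 + 6*x^2 + 12*x + 8

The characteristic polynomial is χ_A(x) = (x + 2)^4, so the eigenvalues are known. The minimal polynomial is
  m_A(x) = Π_λ (x − λ)^{k_λ}
where k_λ is the size of the *largest* Jordan block for λ (equivalently, the smallest k with (A − λI)^k v = 0 for every generalised eigenvector v of λ).

  λ = -2: largest Jordan block has size 3, contributing (x + 2)^3

So m_A(x) = (x + 2)^3 = x^3 + 6*x^2 + 12*x + 8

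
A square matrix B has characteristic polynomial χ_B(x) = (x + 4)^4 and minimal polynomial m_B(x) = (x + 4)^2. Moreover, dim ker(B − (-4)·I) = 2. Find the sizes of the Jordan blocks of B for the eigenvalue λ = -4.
Block sizes for λ = -4: [2, 2]

Step 1 — from the characteristic polynomial, algebraic multiplicity of λ = -4 is 4. From dim ker(B − (-4)·I) = 2, there are exactly 2 Jordan blocks for λ = -4.
Step 2 — from the minimal polynomial, the factor (x + 4)^2 tells us the largest block for λ = -4 has size 2.
Step 3 — with total size 4, 2 blocks, and largest block 2, the block sizes (in nonincreasing order) are [2, 2].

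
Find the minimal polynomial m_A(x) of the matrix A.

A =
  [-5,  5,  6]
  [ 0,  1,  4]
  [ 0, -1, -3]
x^3 + 7*x^2 + 11*x + 5

The characteristic polynomial is χ_A(x) = (x + 1)^2*(x + 5), so the eigenvalues are known. The minimal polynomial is
  m_A(x) = Π_λ (x − λ)^{k_λ}
where k_λ is the size of the *largest* Jordan block for λ (equivalently, the smallest k with (A − λI)^k v = 0 for every generalised eigenvector v of λ).

  λ = -5: largest Jordan block has size 1, contributing (x + 5)
  λ = -1: largest Jordan block has size 2, contributing (x + 1)^2

So m_A(x) = (x + 1)^2*(x + 5) = x^3 + 7*x^2 + 11*x + 5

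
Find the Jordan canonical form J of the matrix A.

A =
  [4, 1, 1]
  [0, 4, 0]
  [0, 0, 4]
J_2(4) ⊕ J_1(4)

The characteristic polynomial is
  det(x·I − A) = x^3 - 12*x^2 + 48*x - 64 = (x - 4)^3

Eigenvalues and multiplicities (the geometric multiplicity of λ is n − rank(A − λI), which equals the number of Jordan blocks for λ):
  λ = 4: algebraic multiplicity = 3, geometric multiplicity = 2

Determining the block sizes for each eigenvalue:
  λ = 4: 2 blocks summing to 3 forces exactly one block of size 2 and the rest size 1 → block sizes [2, 1]

Assembling the blocks gives a Jordan form
J =
  [4, 1, 0]
  [0, 4, 0]
  [0, 0, 4]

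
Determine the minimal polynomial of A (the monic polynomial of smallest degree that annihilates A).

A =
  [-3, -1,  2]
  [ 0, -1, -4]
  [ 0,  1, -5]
x^2 + 6*x + 9

The characteristic polynomial is χ_A(x) = (x + 3)^3, so the eigenvalues are known. The minimal polynomial is
  m_A(x) = Π_λ (x − λ)^{k_λ}
where k_λ is the size of the *largest* Jordan block for λ (equivalently, the smallest k with (A − λI)^k v = 0 for every generalised eigenvector v of λ).

  λ = -3: largest Jordan block has size 2, contributing (x + 3)^2

So m_A(x) = (x + 3)^2 = x^2 + 6*x + 9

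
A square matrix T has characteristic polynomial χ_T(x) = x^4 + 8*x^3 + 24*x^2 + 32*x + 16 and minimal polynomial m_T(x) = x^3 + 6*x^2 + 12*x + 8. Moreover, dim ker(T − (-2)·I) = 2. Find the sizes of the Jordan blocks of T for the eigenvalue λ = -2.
Block sizes for λ = -2: [3, 1]

Step 1 — from the characteristic polynomial, algebraic multiplicity of λ = -2 is 4. From dim ker(T − (-2)·I) = 2, there are exactly 2 Jordan blocks for λ = -2.
Step 2 — from the minimal polynomial, the factor (x + 2)^3 tells us the largest block for λ = -2 has size 3.
Step 3 — with total size 4, 2 blocks, and largest block 3, the block sizes (in nonincreasing order) are [3, 1].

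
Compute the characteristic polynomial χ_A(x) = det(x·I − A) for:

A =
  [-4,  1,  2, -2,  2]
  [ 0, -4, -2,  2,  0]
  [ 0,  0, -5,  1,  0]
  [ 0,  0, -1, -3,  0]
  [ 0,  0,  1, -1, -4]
x^5 + 20*x^4 + 160*x^3 + 640*x^2 + 1280*x + 1024

Expanding det(x·I − A) (e.g. by cofactor expansion or by noting that A is similar to its Jordan form J, which has the same characteristic polynomial as A) gives
  χ_A(x) = x^5 + 20*x^4 + 160*x^3 + 640*x^2 + 1280*x + 1024
which factors as (x + 4)^5. The eigenvalues (with algebraic multiplicities) are λ = -4 with multiplicity 5.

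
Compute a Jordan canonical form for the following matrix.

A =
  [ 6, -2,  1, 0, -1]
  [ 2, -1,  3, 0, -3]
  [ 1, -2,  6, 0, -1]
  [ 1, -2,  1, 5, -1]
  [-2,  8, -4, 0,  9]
J_3(5) ⊕ J_1(5) ⊕ J_1(5)

The characteristic polynomial is
  det(x·I − A) = x^5 - 25*x^4 + 250*x^3 - 1250*x^2 + 3125*x - 3125 = (x - 5)^5

Eigenvalues and multiplicities (the geometric multiplicity of λ is n − rank(A − λI), which equals the number of Jordan blocks for λ):
  λ = 5: algebraic multiplicity = 5, geometric multiplicity = 3

Determining the block sizes for each eigenvalue:
  λ = 5: with am = 5 and gm = 3, the partition is not yet determined (e.g. several partitions of 5 into 3 parts exist). Let N = A − (5)·I. Computing rank(N^1) = 2, rank(N^2) = 1, rank(N^3) = 0; the number of blocks of size ≥ j is rank(N^{j−1}) − rank(N^j), giving [3, 1, 1]. So we have 1 block(s) of size 3, 2 block(s) of size 1 → block sizes [3, 1, 1]

Assembling the blocks gives a Jordan form
J =
  [5, 1, 0, 0, 0]
  [0, 5, 1, 0, 0]
  [0, 0, 5, 0, 0]
  [0, 0, 0, 5, 0]
  [0, 0, 0, 0, 5]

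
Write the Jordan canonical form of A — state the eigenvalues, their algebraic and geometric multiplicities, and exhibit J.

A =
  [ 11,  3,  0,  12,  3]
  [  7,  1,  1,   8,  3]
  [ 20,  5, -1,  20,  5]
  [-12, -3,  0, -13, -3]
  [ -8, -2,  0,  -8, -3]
J_3(-1) ⊕ J_1(-1) ⊕ J_1(-1)

The characteristic polynomial is
  det(x·I − A) = x^5 + 5*x^4 + 10*x^3 + 10*x^2 + 5*x + 1 = (x + 1)^5

Eigenvalues and multiplicities (the geometric multiplicity of λ is n − rank(A − λI), which equals the number of Jordan blocks for λ):
  λ = -1: algebraic multiplicity = 5, geometric multiplicity = 3

Determining the block sizes for each eigenvalue:
  λ = -1: with am = 5 and gm = 3, the partition is not yet determined (e.g. several partitions of 5 into 3 parts exist). Let N = A − (-1)·I. Computing rank(N^1) = 2, rank(N^2) = 1, rank(N^3) = 0; the number of blocks of size ≥ j is rank(N^{j−1}) − rank(N^j), giving [3, 1, 1]. So we have 1 block(s) of size 3, 2 block(s) of size 1 → block sizes [3, 1, 1]

Assembling the blocks gives a Jordan form
J =
  [-1,  1,  0,  0,  0]
  [ 0, -1,  1,  0,  0]
  [ 0,  0, -1,  0,  0]
  [ 0,  0,  0, -1,  0]
  [ 0,  0,  0,  0, -1]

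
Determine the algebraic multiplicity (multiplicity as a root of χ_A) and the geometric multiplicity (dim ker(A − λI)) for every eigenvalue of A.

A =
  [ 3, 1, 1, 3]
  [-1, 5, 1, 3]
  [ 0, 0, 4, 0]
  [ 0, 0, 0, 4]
λ = 4: alg = 4, geom = 3

Step 1 — factor the characteristic polynomial to read off the algebraic multiplicities:
  χ_A(x) = (x - 4)^4

Step 2 — compute geometric multiplicities via the rank-nullity identity g(λ) = n − rank(A − λI):
  rank(A − (4)·I) = 1, so dim ker(A − (4)·I) = n − 1 = 3

Summary:
  λ = 4: algebraic multiplicity = 4, geometric multiplicity = 3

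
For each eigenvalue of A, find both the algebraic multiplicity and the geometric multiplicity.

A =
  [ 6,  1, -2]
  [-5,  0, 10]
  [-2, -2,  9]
λ = 5: alg = 3, geom = 2

Step 1 — factor the characteristic polynomial to read off the algebraic multiplicities:
  χ_A(x) = (x - 5)^3

Step 2 — compute geometric multiplicities via the rank-nullity identity g(λ) = n − rank(A − λI):
  rank(A − (5)·I) = 1, so dim ker(A − (5)·I) = n − 1 = 2

Summary:
  λ = 5: algebraic multiplicity = 3, geometric multiplicity = 2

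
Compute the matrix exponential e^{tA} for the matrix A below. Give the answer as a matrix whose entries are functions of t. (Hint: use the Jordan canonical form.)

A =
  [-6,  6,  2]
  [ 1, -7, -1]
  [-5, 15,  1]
e^{tA} =
  [-2*t*exp(-4*t) + exp(-4*t), 6*t*exp(-4*t), 2*t*exp(-4*t)]
  [t*exp(-4*t), -3*t*exp(-4*t) + exp(-4*t), -t*exp(-4*t)]
  [-5*t*exp(-4*t), 15*t*exp(-4*t), 5*t*exp(-4*t) + exp(-4*t)]

Strategy: write A = P · J · P⁻¹ where J is a Jordan canonical form, so e^{tA} = P · e^{tJ} · P⁻¹, and e^{tJ} can be computed block-by-block.

A has Jordan form
J =
  [-4,  1,  0]
  [ 0, -4,  0]
  [ 0,  0, -4]
(up to reordering of blocks).

Per-block formulas:
  For a 1×1 block at λ = -4: exp(t · [-4]) = [e^(-4t)].
  For a 2×2 Jordan block J_2(-4): exp(t · J_2(-4)) = e^(-4t)·(I + t·N), where N is the 2×2 nilpotent shift.

After assembling e^{tJ} and conjugating by P, we get:

e^{tA} =
  [-2*t*exp(-4*t) + exp(-4*t), 6*t*exp(-4*t), 2*t*exp(-4*t)]
  [t*exp(-4*t), -3*t*exp(-4*t) + exp(-4*t), -t*exp(-4*t)]
  [-5*t*exp(-4*t), 15*t*exp(-4*t), 5*t*exp(-4*t) + exp(-4*t)]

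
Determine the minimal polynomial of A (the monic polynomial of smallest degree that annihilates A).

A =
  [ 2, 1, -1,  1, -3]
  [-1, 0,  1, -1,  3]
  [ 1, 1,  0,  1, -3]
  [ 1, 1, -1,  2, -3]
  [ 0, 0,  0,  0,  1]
x^2 - 2*x + 1

The characteristic polynomial is χ_A(x) = (x - 1)^5, so the eigenvalues are known. The minimal polynomial is
  m_A(x) = Π_λ (x − λ)^{k_λ}
where k_λ is the size of the *largest* Jordan block for λ (equivalently, the smallest k with (A − λI)^k v = 0 for every generalised eigenvector v of λ).

  λ = 1: largest Jordan block has size 2, contributing (x − 1)^2

So m_A(x) = (x - 1)^2 = x^2 - 2*x + 1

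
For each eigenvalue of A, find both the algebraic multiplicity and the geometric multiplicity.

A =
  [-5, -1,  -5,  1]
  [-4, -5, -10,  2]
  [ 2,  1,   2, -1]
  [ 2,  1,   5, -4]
λ = -3: alg = 4, geom = 3

Step 1 — factor the characteristic polynomial to read off the algebraic multiplicities:
  χ_A(x) = (x + 3)^4

Step 2 — compute geometric multiplicities via the rank-nullity identity g(λ) = n − rank(A − λI):
  rank(A − (-3)·I) = 1, so dim ker(A − (-3)·I) = n − 1 = 3

Summary:
  λ = -3: algebraic multiplicity = 4, geometric multiplicity = 3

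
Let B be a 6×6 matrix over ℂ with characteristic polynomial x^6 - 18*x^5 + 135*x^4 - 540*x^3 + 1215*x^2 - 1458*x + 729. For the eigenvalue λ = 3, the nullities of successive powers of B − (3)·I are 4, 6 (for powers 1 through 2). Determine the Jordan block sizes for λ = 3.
Block sizes for λ = 3: [2, 2, 1, 1]

From the dimensions of kernels of powers, the number of Jordan blocks of size at least j is d_j − d_{j−1} where d_j = dim ker(N^j) (with d_0 = 0). Computing the differences gives [4, 2].
The number of blocks of size exactly k is (#blocks of size ≥ k) − (#blocks of size ≥ k + 1), so the partition is: 2 block(s) of size 1, 2 block(s) of size 2.
In nonincreasing order the block sizes are [2, 2, 1, 1].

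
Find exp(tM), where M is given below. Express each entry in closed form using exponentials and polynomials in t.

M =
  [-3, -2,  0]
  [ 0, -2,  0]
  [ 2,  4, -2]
e^{tM} =
  [exp(-3*t), -2*exp(-2*t) + 2*exp(-3*t), 0]
  [0, exp(-2*t), 0]
  [2*exp(-2*t) - 2*exp(-3*t), 4*exp(-2*t) - 4*exp(-3*t), exp(-2*t)]

Strategy: write M = P · J · P⁻¹ where J is a Jordan canonical form, so e^{tM} = P · e^{tJ} · P⁻¹, and e^{tJ} can be computed block-by-block.

M has Jordan form
J =
  [-3,  0,  0]
  [ 0, -2,  0]
  [ 0,  0, -2]
(up to reordering of blocks).

Per-block formulas:
  For a 1×1 block at λ = -2: exp(t · [-2]) = [e^(-2t)].
  For a 1×1 block at λ = -3: exp(t · [-3]) = [e^(-3t)].

After assembling e^{tJ} and conjugating by P, we get:

e^{tM} =
  [exp(-3*t), -2*exp(-2*t) + 2*exp(-3*t), 0]
  [0, exp(-2*t), 0]
  [2*exp(-2*t) - 2*exp(-3*t), 4*exp(-2*t) - 4*exp(-3*t), exp(-2*t)]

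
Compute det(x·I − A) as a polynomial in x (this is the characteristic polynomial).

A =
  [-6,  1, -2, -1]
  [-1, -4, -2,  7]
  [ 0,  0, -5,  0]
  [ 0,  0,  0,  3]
x^4 + 12*x^3 + 30*x^2 - 100*x - 375

Expanding det(x·I − A) (e.g. by cofactor expansion or by noting that A is similar to its Jordan form J, which has the same characteristic polynomial as A) gives
  χ_A(x) = x^4 + 12*x^3 + 30*x^2 - 100*x - 375
which factors as (x - 3)*(x + 5)^3. The eigenvalues (with algebraic multiplicities) are λ = -5 with multiplicity 3, λ = 3 with multiplicity 1.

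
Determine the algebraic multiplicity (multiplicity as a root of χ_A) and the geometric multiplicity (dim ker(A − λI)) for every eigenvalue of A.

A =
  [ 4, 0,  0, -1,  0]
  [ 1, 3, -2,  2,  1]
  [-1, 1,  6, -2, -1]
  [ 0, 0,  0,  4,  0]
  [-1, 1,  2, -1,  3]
λ = 4: alg = 5, geom = 3

Step 1 — factor the characteristic polynomial to read off the algebraic multiplicities:
  χ_A(x) = (x - 4)^5

Step 2 — compute geometric multiplicities via the rank-nullity identity g(λ) = n − rank(A − λI):
  rank(A − (4)·I) = 2, so dim ker(A − (4)·I) = n − 2 = 3

Summary:
  λ = 4: algebraic multiplicity = 5, geometric multiplicity = 3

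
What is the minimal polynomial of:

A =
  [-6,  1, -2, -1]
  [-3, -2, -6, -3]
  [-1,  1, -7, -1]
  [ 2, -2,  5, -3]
x^3 + 13*x^2 + 56*x + 80

The characteristic polynomial is χ_A(x) = (x + 4)^2*(x + 5)^2, so the eigenvalues are known. The minimal polynomial is
  m_A(x) = Π_λ (x − λ)^{k_λ}
where k_λ is the size of the *largest* Jordan block for λ (equivalently, the smallest k with (A − λI)^k v = 0 for every generalised eigenvector v of λ).

  λ = -5: largest Jordan block has size 1, contributing (x + 5)
  λ = -4: largest Jordan block has size 2, contributing (x + 4)^2

So m_A(x) = (x + 4)^2*(x + 5) = x^3 + 13*x^2 + 56*x + 80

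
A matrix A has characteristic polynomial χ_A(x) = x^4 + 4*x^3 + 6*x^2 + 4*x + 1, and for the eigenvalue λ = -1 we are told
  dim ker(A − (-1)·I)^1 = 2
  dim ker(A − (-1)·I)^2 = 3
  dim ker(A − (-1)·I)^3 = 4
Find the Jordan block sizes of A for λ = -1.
Block sizes for λ = -1: [3, 1]

From the dimensions of kernels of powers, the number of Jordan blocks of size at least j is d_j − d_{j−1} where d_j = dim ker(N^j) (with d_0 = 0). Computing the differences gives [2, 1, 1].
The number of blocks of size exactly k is (#blocks of size ≥ k) − (#blocks of size ≥ k + 1), so the partition is: 1 block(s) of size 1, 1 block(s) of size 3.
In nonincreasing order the block sizes are [3, 1].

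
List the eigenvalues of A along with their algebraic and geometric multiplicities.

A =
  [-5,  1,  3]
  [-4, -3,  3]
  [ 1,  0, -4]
λ = -4: alg = 3, geom = 1

Step 1 — factor the characteristic polynomial to read off the algebraic multiplicities:
  χ_A(x) = (x + 4)^3

Step 2 — compute geometric multiplicities via the rank-nullity identity g(λ) = n − rank(A − λI):
  rank(A − (-4)·I) = 2, so dim ker(A − (-4)·I) = n − 2 = 1

Summary:
  λ = -4: algebraic multiplicity = 3, geometric multiplicity = 1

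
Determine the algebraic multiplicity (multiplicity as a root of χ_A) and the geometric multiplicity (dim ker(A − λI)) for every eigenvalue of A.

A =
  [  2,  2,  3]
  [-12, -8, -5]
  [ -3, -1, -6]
λ = -4: alg = 3, geom = 1

Step 1 — factor the characteristic polynomial to read off the algebraic multiplicities:
  χ_A(x) = (x + 4)^3

Step 2 — compute geometric multiplicities via the rank-nullity identity g(λ) = n − rank(A − λI):
  rank(A − (-4)·I) = 2, so dim ker(A − (-4)·I) = n − 2 = 1

Summary:
  λ = -4: algebraic multiplicity = 3, geometric multiplicity = 1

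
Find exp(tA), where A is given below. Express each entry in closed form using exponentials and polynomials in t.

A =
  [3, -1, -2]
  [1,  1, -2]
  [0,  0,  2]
e^{tA} =
  [t*exp(2*t) + exp(2*t), -t*exp(2*t), -2*t*exp(2*t)]
  [t*exp(2*t), -t*exp(2*t) + exp(2*t), -2*t*exp(2*t)]
  [0, 0, exp(2*t)]

Strategy: write A = P · J · P⁻¹ where J is a Jordan canonical form, so e^{tA} = P · e^{tJ} · P⁻¹, and e^{tJ} can be computed block-by-block.

A has Jordan form
J =
  [2, 1, 0]
  [0, 2, 0]
  [0, 0, 2]
(up to reordering of blocks).

Per-block formulas:
  For a 2×2 Jordan block J_2(2): exp(t · J_2(2)) = e^(2t)·(I + t·N), where N is the 2×2 nilpotent shift.
  For a 1×1 block at λ = 2: exp(t · [2]) = [e^(2t)].

After assembling e^{tJ} and conjugating by P, we get:

e^{tA} =
  [t*exp(2*t) + exp(2*t), -t*exp(2*t), -2*t*exp(2*t)]
  [t*exp(2*t), -t*exp(2*t) + exp(2*t), -2*t*exp(2*t)]
  [0, 0, exp(2*t)]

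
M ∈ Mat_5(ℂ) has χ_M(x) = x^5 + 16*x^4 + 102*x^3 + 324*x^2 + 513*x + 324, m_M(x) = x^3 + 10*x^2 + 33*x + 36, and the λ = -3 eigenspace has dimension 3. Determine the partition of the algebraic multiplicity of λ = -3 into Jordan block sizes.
Block sizes for λ = -3: [2, 1, 1]

Step 1 — from the characteristic polynomial, algebraic multiplicity of λ = -3 is 4. From dim ker(M − (-3)·I) = 3, there are exactly 3 Jordan blocks for λ = -3.
Step 2 — from the minimal polynomial, the factor (x + 3)^2 tells us the largest block for λ = -3 has size 2.
Step 3 — with total size 4, 3 blocks, and largest block 2, the block sizes (in nonincreasing order) are [2, 1, 1].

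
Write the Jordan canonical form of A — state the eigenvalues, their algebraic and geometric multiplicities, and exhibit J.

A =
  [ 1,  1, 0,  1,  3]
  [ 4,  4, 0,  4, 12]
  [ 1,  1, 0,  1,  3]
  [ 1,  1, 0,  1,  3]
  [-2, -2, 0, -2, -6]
J_2(0) ⊕ J_1(0) ⊕ J_1(0) ⊕ J_1(0)

The characteristic polynomial is
  det(x·I − A) = x^5

Eigenvalues and multiplicities (the geometric multiplicity of λ is n − rank(A − λI), which equals the number of Jordan blocks for λ):
  λ = 0: algebraic multiplicity = 5, geometric multiplicity = 4

Determining the block sizes for each eigenvalue:
  λ = 0: 4 blocks summing to 5 forces exactly one block of size 2 and the rest size 1 → block sizes [2, 1, 1, 1]

Assembling the blocks gives a Jordan form
J =
  [0, 1, 0, 0, 0]
  [0, 0, 0, 0, 0]
  [0, 0, 0, 0, 0]
  [0, 0, 0, 0, 0]
  [0, 0, 0, 0, 0]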